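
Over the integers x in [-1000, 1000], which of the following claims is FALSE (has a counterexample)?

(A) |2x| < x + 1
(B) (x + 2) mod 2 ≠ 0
(A) x = 1: LHS = |2·1| = |2| = 2, RHS = 1 + 1 = 2; 2 < 2 — FAILS
(B) x = 0: LHS = (0 + 2) mod 2 = 2 mod 2 = 0; 0 ≠ 0 — FAILS

Answer: Both A and B are false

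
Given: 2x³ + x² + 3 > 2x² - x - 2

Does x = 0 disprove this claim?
Substitute x = 0 into the relation:
x = 0: LHS = 2·0³ + 0² + 3 = 3, RHS = 2·0² - 0 - 2 = -2; 3 > -2 — holds

The claim holds here, so x = 0 is not a counterexample. (A counterexample exists elsewhere, e.g. x = -2.)

Answer: No, x = 0 is not a counterexample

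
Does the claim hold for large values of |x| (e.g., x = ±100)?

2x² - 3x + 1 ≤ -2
x = 100: LHS = 2·100² - 3·100 + 1 = 19701; 19701 ≤ -2 — FAILS
x = -100: LHS = 2·(-100)² - 3·(-100) + 1 = 20301; 20301 ≤ -2 — FAILS

Answer: No, fails for both x = 100 and x = -100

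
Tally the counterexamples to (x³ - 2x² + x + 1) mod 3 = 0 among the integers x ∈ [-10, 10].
Counterexamples in [-10, 10]: {-9, -8, -6, -5, -3, -2, 0, 1, 3, 4, 6, 7, 9, 10}.

Counting them gives 14 values.

Answer: 14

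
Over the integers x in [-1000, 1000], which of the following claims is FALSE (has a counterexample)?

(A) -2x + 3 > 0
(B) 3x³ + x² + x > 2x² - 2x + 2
(A) x = 2: LHS = -2·2 + 3 = -1; -1 > 0 — FAILS
(B) x = 0: LHS = 3·0³ + 0² + 0 = 0, RHS = 2·0² - 2·0 + 2 = 2; 0 > 2 — FAILS

Answer: Both A and B are false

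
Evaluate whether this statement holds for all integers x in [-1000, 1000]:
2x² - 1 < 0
The claim fails at x = 1:
x = 1: LHS = 2·1² - 1 = 1; 1 < 0 — FAILS

Because a single integer refutes it, the statement is false.

Answer: False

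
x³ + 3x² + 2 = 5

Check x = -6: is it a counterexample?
Substitute x = -6 into the relation:
x = -6: LHS = (-6)³ + 3·(-6)² + 2 = -106; -106 = 5 — FAILS

Since the claim fails at x = -6, this value is a counterexample.

Answer: Yes, x = -6 is a counterexample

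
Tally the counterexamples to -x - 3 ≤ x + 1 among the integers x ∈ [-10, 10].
Counterexamples in [-10, 10]: {-10, -9, -8, -7, -6, -5, -4, -3}.

Counting them gives 8 values.

Answer: 8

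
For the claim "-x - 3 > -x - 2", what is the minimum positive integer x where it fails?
Testing positive integers:
x = 1: LHS = -1 - 3 = -4, RHS = -1 - 2 = -3; -4 > -3 — FAILS  ← smallest positive counterexample

Answer: x = 1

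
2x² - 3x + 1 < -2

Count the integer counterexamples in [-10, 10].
Counterexamples in [-10, 10]: {-10, -9, -8, -7, -6, -5, -4, -3, -2, -1, 0, 1, 2, 3, 4, 5, 6, 7, 8, 9, 10}.

Counting them gives 21 values.

Answer: 21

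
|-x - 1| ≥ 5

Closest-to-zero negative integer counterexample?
Testing negative integers from -1 downward:
x = -1: LHS = |-(-1) - 1| = |0| = 0; 0 ≥ 5 — FAILS  ← closest negative counterexample to 0

Answer: x = -1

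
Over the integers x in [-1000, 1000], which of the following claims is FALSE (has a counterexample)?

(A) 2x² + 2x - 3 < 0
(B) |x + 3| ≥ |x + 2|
(A) x = 1: LHS = 2·1² + 2·1 - 3 = 1; 1 < 0 — FAILS
(B) x = -3: LHS = |(-3) + 3| = |0| = 0, RHS = |(-3) + 2| = |-1| = 1; 0 ≥ 1 — FAILS

Answer: Both A and B are false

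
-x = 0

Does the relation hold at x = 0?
x = 0: LHS = -0 = 0; 0 = 0 — holds

The relation is satisfied at x = 0.

Answer: Yes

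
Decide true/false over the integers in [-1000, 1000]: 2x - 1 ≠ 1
The claim fails at x = 1:
x = 1: LHS = 2·1 - 1 = 1; 1 ≠ 1 — FAILS

Because a single integer refutes it, the statement is false.

Answer: False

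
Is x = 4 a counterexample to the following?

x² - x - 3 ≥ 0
Substitute x = 4 into the relation:
x = 4: LHS = 4² - 4 - 3 = 9; 9 ≥ 0 — holds

The claim holds here, so x = 4 is not a counterexample. (A counterexample exists elsewhere, e.g. x = 0.)

Answer: No, x = 4 is not a counterexample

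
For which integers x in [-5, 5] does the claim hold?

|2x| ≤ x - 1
Over all integers in [-5, 5], LHS − RHS is smallest at x = 0, where it equals 1:
x = 0: LHS = |2·0| = |0| = 0, RHS = 0 - 1 = -1; 0 ≤ -1 — FAILS
At the ends of the range:
x = -5: LHS = |2·(-5)| = |-10| = 10, RHS = (-5) - 1 = -6; 10 ≤ -6 — FAILS
x = 5: LHS = |2·5| = |10| = 10, RHS = 5 - 1 = 4; 10 ≤ 4 — FAILS
Hence LHS − RHS is never zero or negative, i.e. LHS > RHS throughout, so the claimed relation (≤) fails for every integer in [-5, 5].

Answer: None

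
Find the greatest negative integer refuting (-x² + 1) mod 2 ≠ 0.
Testing negative integers from -1 downward:
x = -1: LHS = (-(-1)² + 1) mod 2 = 0 mod 2 = 0; 0 ≠ 0 — FAILS  ← closest negative counterexample to 0

Answer: x = -1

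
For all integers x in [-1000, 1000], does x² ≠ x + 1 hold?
Track d = LHS − RHS over the integers in [-1000, 1000]. Equality would need d = 0, but d changes sign only between consecutive integers, jumping over 0:
x = -1: LHS = (-1)² = 1, RHS = (-1) + 1 = 0; 1 ≠ 0 — holds  (d = 1)
x = 0: LHS = 0² = 0, RHS = 0 + 1 = 1; 0 ≠ 1 — holds  (d = -1)
x = 1: LHS = 1² = 1, RHS = 1 + 1 = 2; 1 ≠ 2 — holds  (d = -1)
x = 2: LHS = 2² = 4, RHS = 2 + 1 = 3; 4 ≠ 3 — holds  (d = 1)
Away from these crossings d keeps a constant sign, and checking every integer in [-1000, 1000] confirms d ≠ 0 throughout. Hence the two sides are never equal, so the relation holds for every integer in [-1000, 1000].

No counterexample exists.

Answer: True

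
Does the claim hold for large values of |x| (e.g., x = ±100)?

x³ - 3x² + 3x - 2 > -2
x = 100: LHS = 100³ - 3·100² + 3·100 - 2 = 970298; 970298 > -2 — holds
x = -100: LHS = (-100)³ - 3·(-100)² + 3·(-100) - 2 = -1030302; -1030302 > -2 — FAILS

Answer: Partially: holds for x = 100, fails for x = -100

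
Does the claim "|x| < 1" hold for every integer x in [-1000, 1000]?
The claim fails at x = 1:
x = 1: LHS = |1| = 1; 1 < 1 — FAILS

Because a single integer refutes it, the statement is false.

Answer: False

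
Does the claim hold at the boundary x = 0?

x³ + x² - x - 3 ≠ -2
x = 0: LHS = 0³ + 0² - 0 - 3 = -3; -3 ≠ -2 — holds

The relation is satisfied at x = 0.

Answer: Yes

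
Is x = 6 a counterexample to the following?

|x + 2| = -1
Substitute x = 6 into the relation:
x = 6: LHS = |6 + 2| = |8| = 8; 8 = -1 — FAILS

Since the claim fails at x = 6, this value is a counterexample.

Answer: Yes, x = 6 is a counterexample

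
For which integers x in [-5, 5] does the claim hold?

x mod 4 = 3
Holds for: {-5, -1, 3}
Fails for: {-4, -3, -2, 0, 1, 2, 4, 5}

Answer: {-5, -1, 3}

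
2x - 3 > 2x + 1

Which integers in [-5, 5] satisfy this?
Over all integers in [-5, 5], LHS − RHS is largest at x = 0, where it equals -4:
x = 0: LHS = 2·0 - 3 = -3, RHS = 2·0 + 1 = 1; -3 > 1 — FAILS
At the ends of the range:
x = -5: LHS = 2·(-5) - 3 = -13, RHS = 2·(-5) + 1 = -9; -13 > -9 — FAILS
x = 5: LHS = 2·5 - 3 = 7, RHS = 2·5 + 1 = 11; 7 > 11 — FAILS
Hence LHS − RHS is never positive, i.e. LHS ≤ RHS throughout, so the claimed relation (>) fails for every integer in [-5, 5].

Answer: None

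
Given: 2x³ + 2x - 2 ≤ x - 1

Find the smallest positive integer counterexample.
Testing positive integers:
x = 1: LHS = 2·1³ + 2·1 - 2 = 2, RHS = 1 - 1 = 0; 2 ≤ 0 — FAILS  ← smallest positive counterexample

Answer: x = 1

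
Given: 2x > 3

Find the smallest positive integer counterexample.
Testing positive integers:
x = 1: LHS = 2·1 = 2; 2 > 3 — FAILS  ← smallest positive counterexample

Answer: x = 1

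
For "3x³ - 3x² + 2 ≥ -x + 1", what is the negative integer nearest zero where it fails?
Testing negative integers from -1 downward:
x = -1: LHS = 3·(-1)³ - 3·(-1)² + 2 = -4, RHS = -(-1) + 1 = 2; -4 ≥ 2 — FAILS  ← closest negative counterexample to 0

Answer: x = -1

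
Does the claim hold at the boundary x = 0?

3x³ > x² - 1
x = 0: LHS = 3·0³ = 0, RHS = 0² - 1 = -1; 0 > -1 — holds

The relation is satisfied at x = 0.

Answer: Yes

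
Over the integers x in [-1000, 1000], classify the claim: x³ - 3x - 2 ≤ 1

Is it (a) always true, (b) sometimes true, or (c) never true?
Holds at x = 0: LHS = 0³ - 3·0 - 2 = -2; -2 ≤ 1 — holds
Fails at x = 3: LHS = 3³ - 3·3 - 2 = 16; 16 ≤ 1 — FAILS
It is satisfied by some integers in the range but not all.

Answer: Sometimes true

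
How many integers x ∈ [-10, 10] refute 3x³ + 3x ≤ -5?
Counterexamples in [-10, 10]: {0, 1, 2, 3, 4, 5, 6, 7, 8, 9, 10}.

Counting them gives 11 values.

Answer: 11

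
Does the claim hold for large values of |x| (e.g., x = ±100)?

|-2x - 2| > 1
x = 100: LHS = |-2·100 - 2| = |-202| = 202; 202 > 1 — holds
x = -100: LHS = |-2·(-100) - 2| = |198| = 198; 198 > 1 — holds

Answer: Yes, holds for both x = 100 and x = -100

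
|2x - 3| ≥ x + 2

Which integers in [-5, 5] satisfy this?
Holds for: {-5, -4, -3, -2, -1, 0, 5}
Fails for: {1, 2, 3, 4}

Answer: {-5, -4, -3, -2, -1, 0, 5}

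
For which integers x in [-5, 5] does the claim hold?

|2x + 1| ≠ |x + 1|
Holds for: {-5, -4, -3, -2, -1, 1, 2, 3, 4, 5}
Fails for: {0}

Answer: {-5, -4, -3, -2, -1, 1, 2, 3, 4, 5}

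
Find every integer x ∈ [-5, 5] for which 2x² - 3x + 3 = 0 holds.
Over all integers in [-5, 5], LHS − RHS is always positive; it is smallest at x = 1, where it equals 2:
x = 1: LHS = 2·1² - 3·1 + 3 = 2; 2 = 0 — FAILS
At the ends of the range:
x = -5: LHS = 2·(-5)² - 3·(-5) + 3 = 68; 68 = 0 — FAILS
x = 5: LHS = 2·5² - 3·5 + 3 = 38; 38 = 0 — FAILS
Hence LHS − RHS is never 0, i.e. the two sides are never equal, so the claimed relation (=) fails for every integer in [-5, 5].

Answer: None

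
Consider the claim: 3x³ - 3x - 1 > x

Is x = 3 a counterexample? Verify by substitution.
Substitute x = 3 into the relation:
x = 3: LHS = 3·3³ - 3·3 - 1 = 71; 71 > 3 — holds

The claim holds here, so x = 3 is not a counterexample. (A counterexample exists elsewhere, e.g. x = 0.)

Answer: No, x = 3 is not a counterexample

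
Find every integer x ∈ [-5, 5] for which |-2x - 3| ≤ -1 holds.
An absolute value is never negative, so the left side is ≥ 0 for every x, while the right side is -1. Tightest case in [-5, 5] is x = -1:
x = -1: LHS = |-2·(-1) - 3| = |-1| = 1; 1 ≤ -1 — FAILS
Hence LHS − RHS is never zero or negative, i.e. LHS > RHS throughout, so the claimed relation (≤) fails for every integer in [-5, 5].

Answer: None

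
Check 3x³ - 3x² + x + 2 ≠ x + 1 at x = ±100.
x = 100: LHS = 3·100³ - 3·100² + 100 + 2 = 2970102, RHS = 100 + 1 = 101; 2970102 ≠ 101 — holds
x = -100: LHS = 3·(-100)³ - 3·(-100)² + (-100) + 2 = -3030098, RHS = (-100) + 1 = -99; -3030098 ≠ -99 — holds

Answer: Yes, holds for both x = 100 and x = -100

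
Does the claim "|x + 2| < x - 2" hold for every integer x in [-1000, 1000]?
The claim fails at x = 0:
x = 0: LHS = |0 + 2| = |2| = 2, RHS = 0 - 2 = -2; 2 < -2 — FAILS

Because a single integer refutes it, the statement is false.

Answer: False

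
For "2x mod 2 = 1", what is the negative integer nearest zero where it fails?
Testing negative integers from -1 downward:
x = -1: LHS = (2·(-1)) mod 2 = (-2) mod 2 = 0; 0 = 1 — FAILS  ← closest negative counterexample to 0

Answer: x = -1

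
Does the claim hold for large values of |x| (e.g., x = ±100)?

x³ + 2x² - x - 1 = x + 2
x = 100: LHS = 100³ + 2·100² - 100 - 1 = 1019899, RHS = 100 + 2 = 102; 1019899 = 102 — FAILS
x = -100: LHS = (-100)³ + 2·(-100)² - (-100) - 1 = -979901, RHS = (-100) + 2 = -98; -979901 = -98 — FAILS

Answer: No, fails for both x = 100 and x = -100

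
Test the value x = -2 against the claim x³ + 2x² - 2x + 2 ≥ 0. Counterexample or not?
Substitute x = -2 into the relation:
x = -2: LHS = (-2)³ + 2·(-2)² - 2·(-2) + 2 = 6; 6 ≥ 0 — holds

The claim holds here, so x = -2 is not a counterexample. (A counterexample exists elsewhere, e.g. x = -3.)

Answer: No, x = -2 is not a counterexample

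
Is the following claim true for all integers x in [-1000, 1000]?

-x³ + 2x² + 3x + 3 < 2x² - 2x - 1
The claim fails at x = 0:
x = 0: LHS = -0³ + 2·0² + 3·0 + 3 = 3, RHS = 2·0² - 2·0 - 1 = -1; 3 < -1 — FAILS

Because a single integer refutes it, the statement is false.

Answer: False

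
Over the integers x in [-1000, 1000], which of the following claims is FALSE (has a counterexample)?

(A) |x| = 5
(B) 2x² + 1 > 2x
(A) x = 0: LHS = |0| = 0; 0 = 5 — FAILS

(B) Over all integers in [-1000, 1000], LHS − RHS is smallest at x = 0, where it equals 1:
x = 0: LHS = 2·0² + 1 = 1, RHS = 2·0 = 0; 1 > 0 — holds
At the ends of the range:
x = -1000: LHS = 2·(-1000)² + 1 = 2000001, RHS = 2·(-1000) = -2000; 2000001 > -2000 — holds
x = 1000: LHS = 2·1000² + 1 = 2000001, RHS = 2·1000 = 2000; 2000001 > 2000 — holds
Hence LHS − RHS is never zero or negative, i.e. LHS > RHS throughout, so the relation holds for every integer in [-1000, 1000].

Only (A) has a counterexample.

Answer: A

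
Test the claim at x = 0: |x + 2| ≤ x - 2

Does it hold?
x = 0: LHS = |0 + 2| = |2| = 2, RHS = 0 - 2 = -2; 2 ≤ -2 — FAILS

The relation fails at x = 0, so x = 0 is a counterexample.

Answer: No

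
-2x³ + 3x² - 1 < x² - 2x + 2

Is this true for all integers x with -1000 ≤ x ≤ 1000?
The claim fails at x = -2:
x = -2: LHS = -2·(-2)³ + 3·(-2)² - 1 = 27, RHS = (-2)² - 2·(-2) + 2 = 10; 27 < 10 — FAILS

Because a single integer refutes it, the statement is false.

Answer: False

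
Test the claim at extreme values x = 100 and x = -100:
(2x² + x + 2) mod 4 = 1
x = 100: LHS = (2·100² + 100 + 2) mod 4 = 20102 mod 4 = 2; 2 = 1 — FAILS
x = -100: LHS = (2·(-100)² + (-100) + 2) mod 4 = 19902 mod 4 = 2; 2 = 1 — FAILS

Answer: No, fails for both x = 100 and x = -100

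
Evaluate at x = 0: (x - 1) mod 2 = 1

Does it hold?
x = 0: LHS = (0 - 1) mod 2 = (-1) mod 2 = 1; 1 = 1 — holds

The relation is satisfied at x = 0.

Answer: Yes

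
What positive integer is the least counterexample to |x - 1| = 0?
Testing positive integers:
x = 1: LHS = |1 - 1| = |0| = 0; 0 = 0 — holds
x = 2: LHS = |2 - 1| = |1| = 1; 1 = 0 — FAILS  ← smallest positive counterexample

Answer: x = 2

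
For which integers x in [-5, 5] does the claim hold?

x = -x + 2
Holds for: {1}
Fails for: {-5, -4, -3, -2, -1, 0, 2, 3, 4, 5}

Answer: {1}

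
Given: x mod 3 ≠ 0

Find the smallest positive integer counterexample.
Testing positive integers:
x = 1: LHS = 1 mod 3 = 1; 1 ≠ 0 — holds
x = 2: LHS = 2 mod 3 = 2; 2 ≠ 0 — holds
x = 3: LHS = 3 mod 3 = 0; 0 ≠ 0 — FAILS  ← smallest positive counterexample

Answer: x = 3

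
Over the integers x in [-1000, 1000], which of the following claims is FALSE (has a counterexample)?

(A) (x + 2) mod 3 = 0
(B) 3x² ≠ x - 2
(A) x = 0: LHS = (0 + 2) mod 3 = 2 mod 3 = 2; 2 = 0 — FAILS

(B) Over all integers in [-1000, 1000], LHS − RHS is always positive; it is smallest at x = 0, where it equals 2:
x = 0: LHS = 3·0² = 0, RHS = 0 - 2 = -2; 0 ≠ -2 — holds
At the ends of the range:
x = -1000: LHS = 3·(-1000)² = 3000000, RHS = (-1000) - 2 = -1002; 3000000 ≠ -1002 — holds
x = 1000: LHS = 3·1000² = 3000000, RHS = 1000 - 2 = 998; 3000000 ≠ 998 — holds
Hence LHS − RHS is never 0, i.e. the two sides are never equal, so the relation holds for every integer in [-1000, 1000].

Only (A) has a counterexample.

Answer: A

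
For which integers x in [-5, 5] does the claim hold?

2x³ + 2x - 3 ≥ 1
Holds for: {1, 2, 3, 4, 5}
Fails for: {-5, -4, -3, -2, -1, 0}

Answer: {1, 2, 3, 4, 5}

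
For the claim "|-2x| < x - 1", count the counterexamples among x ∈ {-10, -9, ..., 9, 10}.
Counterexamples in [-10, 10]: {-10, -9, -8, -7, -6, -5, -4, -3, -2, -1, 0, 1, 2, 3, 4, 5, 6, 7, 8, 9, 10}.

Counting them gives 21 values.

Answer: 21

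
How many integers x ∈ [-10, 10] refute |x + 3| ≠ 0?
Counterexamples in [-10, 10]: {-3}.

Counting them gives 1 values.

Answer: 1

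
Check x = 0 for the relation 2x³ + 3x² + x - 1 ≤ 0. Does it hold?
x = 0: LHS = 2·0³ + 3·0² + 0 - 1 = -1; -1 ≤ 0 — holds

The relation is satisfied at x = 0.

Answer: Yes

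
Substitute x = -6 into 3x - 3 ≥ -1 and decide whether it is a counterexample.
Substitute x = -6 into the relation:
x = -6: LHS = 3·(-6) - 3 = -21; -21 ≥ -1 — FAILS

Since the claim fails at x = -6, this value is a counterexample.

Answer: Yes, x = -6 is a counterexample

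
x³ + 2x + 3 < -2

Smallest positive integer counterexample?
Testing positive integers:
x = 1: LHS = 1³ + 2·1 + 3 = 6; 6 < -2 — FAILS  ← smallest positive counterexample

Answer: x = 1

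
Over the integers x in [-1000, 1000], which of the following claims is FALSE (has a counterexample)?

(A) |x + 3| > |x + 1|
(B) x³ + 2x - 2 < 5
(A) x = -2: LHS = |(-2) + 3| = |1| = 1, RHS = |(-2) + 1| = |-1| = 1; 1 > 1 — FAILS
(B) x = 2: LHS = 2³ + 2·2 - 2 = 10; 10 < 5 — FAILS

Answer: Both A and B are false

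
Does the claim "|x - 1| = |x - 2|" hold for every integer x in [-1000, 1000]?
The claim fails at x = 0:
x = 0: LHS = |0 - 1| = |-1| = 1, RHS = |0 - 2| = |-2| = 2; 1 = 2 — FAILS

Because a single integer refutes it, the statement is false.

Answer: False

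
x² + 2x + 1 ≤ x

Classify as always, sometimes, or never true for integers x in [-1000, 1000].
Over all integers in [-1000, 1000], LHS − RHS is smallest at x = 0, where it equals 1:
x = 0: LHS = 0² + 2·0 + 1 = 1; 1 ≤ 0 — FAILS
At the ends of the range:
x = -1000: LHS = (-1000)² + 2·(-1000) + 1 = 998001; 998001 ≤ -1000 — FAILS
x = 1000: LHS = 1000² + 2·1000 + 1 = 1002001; 1002001 ≤ 1000 — FAILS
Hence LHS − RHS is never zero or negative, i.e. LHS > RHS throughout, so the claimed relation (≤) fails for every integer in [-1000, 1000].

No integer in the range satisfies it.

Answer: Never true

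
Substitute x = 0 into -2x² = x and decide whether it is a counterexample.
Substitute x = 0 into the relation:
x = 0: LHS = -2·0² = 0; 0 = 0 — holds

The claim holds here, so x = 0 is not a counterexample. (A counterexample exists elsewhere, e.g. x = 1.)

Answer: No, x = 0 is not a counterexample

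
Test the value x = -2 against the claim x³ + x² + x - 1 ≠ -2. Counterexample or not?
Substitute x = -2 into the relation:
x = -2: LHS = (-2)³ + (-2)² + (-2) - 1 = -7; -7 ≠ -2 — holds

The claim holds here, so x = -2 is not a counterexample. (A counterexample exists elsewhere, e.g. x = -1.)

Answer: No, x = -2 is not a counterexample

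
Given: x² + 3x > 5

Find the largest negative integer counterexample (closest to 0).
Testing negative integers from -1 downward:
x = -1: LHS = (-1)² + 3·(-1) = -2; -2 > 5 — FAILS  ← closest negative counterexample to 0

Answer: x = -1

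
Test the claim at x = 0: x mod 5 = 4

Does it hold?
x = 0: LHS = 0 mod 5 = 0; 0 = 4 — FAILS

The relation fails at x = 0, so x = 0 is a counterexample.

Answer: No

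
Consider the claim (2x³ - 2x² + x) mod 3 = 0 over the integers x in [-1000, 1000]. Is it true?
The claim fails at x = 1:
x = 1: LHS = (2·1³ - 2·1² + 1) mod 3 = 1 mod 3 = 1; 1 = 0 — FAILS

Because a single integer refutes it, the statement is false.

Answer: False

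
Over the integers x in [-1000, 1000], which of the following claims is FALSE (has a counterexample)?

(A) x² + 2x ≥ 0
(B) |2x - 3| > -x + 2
(A) x = -1: LHS = (-1)² + 2·(-1) = -1; -1 ≥ 0 — FAILS
(B) x = 1: LHS = |2·1 - 3| = |-1| = 1, RHS = -1 + 2 = 1; 1 > 1 — FAILS

Answer: Both A and B are false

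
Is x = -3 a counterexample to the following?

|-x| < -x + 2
Substitute x = -3 into the relation:
x = -3: LHS = |-(-3)| = |3| = 3, RHS = -(-3) + 2 = 5; 3 < 5 — holds

The claim holds here, so x = -3 is not a counterexample. (A counterexample exists elsewhere, e.g. x = 1.)

Answer: No, x = -3 is not a counterexample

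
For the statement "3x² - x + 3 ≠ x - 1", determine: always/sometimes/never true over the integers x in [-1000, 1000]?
Over all integers in [-1000, 1000], LHS − RHS is always positive; it is smallest at x = 0, where it equals 4:
x = 0: LHS = 3·0² - 0 + 3 = 3, RHS = 0 - 1 = -1; 3 ≠ -1 — holds
At the ends of the range:
x = -1000: LHS = 3·(-1000)² - (-1000) + 3 = 3001003, RHS = (-1000) - 1 = -1001; 3001003 ≠ -1001 — holds
x = 1000: LHS = 3·1000² - 1000 + 3 = 2999003, RHS = 1000 - 1 = 999; 2999003 ≠ 999 — holds
Hence LHS − RHS is never 0, i.e. the two sides are never equal, so the relation holds for every integer in [-1000, 1000].

No counterexample exists.

Answer: Always true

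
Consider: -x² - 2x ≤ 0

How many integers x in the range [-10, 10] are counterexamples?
Counterexamples in [-10, 10]: {-1}.

Counting them gives 1 values.

Answer: 1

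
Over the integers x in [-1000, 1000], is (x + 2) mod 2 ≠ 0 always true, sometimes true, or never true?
Holds at x = 1: LHS = (1 + 2) mod 2 = 3 mod 2 = 1; 1 ≠ 0 — holds
Fails at x = 0: LHS = (0 + 2) mod 2 = 2 mod 2 = 0; 0 ≠ 0 — FAILS
It is satisfied by some integers in the range but not all.

Answer: Sometimes true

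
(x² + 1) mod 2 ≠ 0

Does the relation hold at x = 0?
x = 0: LHS = (0² + 1) mod 2 = 1 mod 2 = 1; 1 ≠ 0 — holds

The relation is satisfied at x = 0.

Answer: Yes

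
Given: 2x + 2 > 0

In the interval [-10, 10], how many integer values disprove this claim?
Counterexamples in [-10, 10]: {-10, -9, -8, -7, -6, -5, -4, -3, -2, -1}.

Counting them gives 10 values.

Answer: 10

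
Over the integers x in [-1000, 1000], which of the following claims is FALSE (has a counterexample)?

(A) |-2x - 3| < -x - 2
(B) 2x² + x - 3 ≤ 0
(A) x = 0: LHS = |-2·0 - 3| = |-3| = 3, RHS = -0 - 2 = -2; 3 < -2 — FAILS
(B) x = 2: LHS = 2·2² + 2 - 3 = 7; 7 ≤ 0 — FAILS

Answer: Both A and B are false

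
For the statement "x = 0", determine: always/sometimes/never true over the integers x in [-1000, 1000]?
Holds at x = 0: 0 = 0 — holds
Fails at x = 1: 1 = 0 — FAILS
It is satisfied by some integers in the range but not all.

Answer: Sometimes true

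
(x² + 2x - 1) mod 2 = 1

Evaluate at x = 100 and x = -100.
x = 100: LHS = (100² + 2·100 - 1) mod 2 = 10199 mod 2 = 1; 1 = 1 — holds
x = -100: LHS = ((-100)² + 2·(-100) - 1) mod 2 = 9799 mod 2 = 1; 1 = 1 — holds

Answer: Yes, holds for both x = 100 and x = -100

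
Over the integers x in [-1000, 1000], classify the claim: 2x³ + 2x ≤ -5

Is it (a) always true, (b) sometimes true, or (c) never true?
Holds at x = -2: LHS = 2·(-2)³ + 2·(-2) = -20; -20 ≤ -5 — holds
Fails at x = 0: LHS = 2·0³ + 2·0 = 0; 0 ≤ -5 — FAILS
It is satisfied by some integers in the range but not all.

Answer: Sometimes true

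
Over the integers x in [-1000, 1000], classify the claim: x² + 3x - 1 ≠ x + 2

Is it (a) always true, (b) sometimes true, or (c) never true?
Holds at x = 0: LHS = 0² + 3·0 - 1 = -1, RHS = 0 + 2 = 2; -1 ≠ 2 — holds
Fails at x = 1: LHS = 1² + 3·1 - 1 = 3, RHS = 1 + 2 = 3; 3 ≠ 3 — FAILS
It is satisfied by some integers in the range but not all.

Answer: Sometimes true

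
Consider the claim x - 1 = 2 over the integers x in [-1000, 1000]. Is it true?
The claim fails at x = 0:
x = 0: LHS = 0 - 1 = -1; -1 = 2 — FAILS

Because a single integer refutes it, the statement is false.

Answer: False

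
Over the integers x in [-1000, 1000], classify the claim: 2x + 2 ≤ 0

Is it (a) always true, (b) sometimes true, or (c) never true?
Holds at x = -1: LHS = 2·(-1) + 2 = 0; 0 ≤ 0 — holds
Fails at x = 0: LHS = 2·0 + 2 = 2; 2 ≤ 0 — FAILS
It is satisfied by some integers in the range but not all.

Answer: Sometimes true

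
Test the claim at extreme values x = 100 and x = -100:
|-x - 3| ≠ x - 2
x = 100: LHS = |-100 - 3| = |-103| = 103, RHS = 100 - 2 = 98; 103 ≠ 98 — holds
x = -100: LHS = |-(-100) - 3| = |97| = 97, RHS = (-100) - 2 = -102; 97 ≠ -102 — holds

Answer: Yes, holds for both x = 100 and x = -100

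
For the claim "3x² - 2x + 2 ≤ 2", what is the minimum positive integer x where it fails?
Testing positive integers:
x = 1: LHS = 3·1² - 2·1 + 2 = 3; 3 ≤ 2 — FAILS  ← smallest positive counterexample

Answer: x = 1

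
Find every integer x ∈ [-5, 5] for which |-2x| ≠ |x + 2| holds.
Holds for: {-5, -4, -3, -2, -1, 0, 1, 3, 4, 5}
Fails for: {2}

Answer: {-5, -4, -3, -2, -1, 0, 1, 3, 4, 5}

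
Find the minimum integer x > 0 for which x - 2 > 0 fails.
Testing positive integers:
x = 1: LHS = 1 - 2 = -1; -1 > 0 — FAILS  ← smallest positive counterexample

Answer: x = 1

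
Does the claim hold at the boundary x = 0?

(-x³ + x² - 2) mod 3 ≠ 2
x = 0: LHS = (-0³ + 0² - 2) mod 3 = (-2) mod 3 = 1; 1 ≠ 2 — holds

The relation is satisfied at x = 0.

Answer: Yes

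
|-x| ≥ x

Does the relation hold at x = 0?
x = 0: LHS = |-0| = |0| = 0; 0 ≥ 0 — holds

The relation is satisfied at x = 0.

Answer: Yes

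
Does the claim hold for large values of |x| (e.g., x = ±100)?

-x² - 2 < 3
x = 100: LHS = -100² - 2 = -10002; -10002 < 3 — holds
x = -100: LHS = -(-100)² - 2 = -10002; -10002 < 3 — holds

Answer: Yes, holds for both x = 100 and x = -100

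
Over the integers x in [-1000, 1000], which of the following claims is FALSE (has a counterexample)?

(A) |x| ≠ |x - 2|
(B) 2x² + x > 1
(A) x = 1: LHS = |1| = 1, RHS = |1 - 2| = |-1| = 1; 1 ≠ 1 — FAILS
(B) x = 0: LHS = 2·0² + 0 = 0; 0 > 1 — FAILS

Answer: Both A and B are false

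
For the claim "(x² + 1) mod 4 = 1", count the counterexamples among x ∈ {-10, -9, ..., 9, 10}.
Counterexamples in [-10, 10]: {-9, -7, -5, -3, -1, 1, 3, 5, 7, 9}.

Counting them gives 10 values.

Answer: 10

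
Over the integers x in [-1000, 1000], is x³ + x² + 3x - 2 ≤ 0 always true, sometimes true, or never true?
Holds at x = 0: LHS = 0³ + 0² + 3·0 - 2 = -2; -2 ≤ 0 — holds
Fails at x = 1: LHS = 1³ + 1² + 3·1 - 2 = 3; 3 ≤ 0 — FAILS
It is satisfied by some integers in the range but not all.

Answer: Sometimes true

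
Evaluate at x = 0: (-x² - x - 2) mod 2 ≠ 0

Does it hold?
x = 0: LHS = (-0² - 0 - 2) mod 2 = (-2) mod 2 = 0; 0 ≠ 0 — FAILS

The relation fails at x = 0, so x = 0 is a counterexample.

Answer: No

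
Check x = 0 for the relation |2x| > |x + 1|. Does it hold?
x = 0: LHS = |2·0| = |0| = 0, RHS = |0 + 1| = |1| = 1; 0 > 1 — FAILS

The relation fails at x = 0, so x = 0 is a counterexample.

Answer: No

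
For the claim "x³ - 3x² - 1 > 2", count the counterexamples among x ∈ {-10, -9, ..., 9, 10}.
Counterexamples in [-10, 10]: {-10, -9, -8, -7, -6, -5, -4, -3, -2, -1, 0, 1, 2, 3}.

Counting them gives 14 values.

Answer: 14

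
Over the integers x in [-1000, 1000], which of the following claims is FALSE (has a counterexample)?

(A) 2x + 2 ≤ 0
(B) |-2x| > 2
(A) x = 0: LHS = 2·0 + 2 = 2; 2 ≤ 0 — FAILS
(B) x = 0: LHS = |-2·0| = |0| = 0; 0 > 2 — FAILS

Answer: Both A and B are false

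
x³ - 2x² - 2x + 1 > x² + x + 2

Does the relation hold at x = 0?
x = 0: LHS = 0³ - 2·0² - 2·0 + 1 = 1, RHS = 0² + 0 + 2 = 2; 1 > 2 — FAILS

The relation fails at x = 0, so x = 0 is a counterexample.

Answer: No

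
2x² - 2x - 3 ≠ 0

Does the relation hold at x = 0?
x = 0: LHS = 2·0² - 2·0 - 3 = -3; -3 ≠ 0 — holds

The relation is satisfied at x = 0.

Answer: Yes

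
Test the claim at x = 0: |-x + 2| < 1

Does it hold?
x = 0: LHS = |-0 + 2| = |2| = 2; 2 < 1 — FAILS

The relation fails at x = 0, so x = 0 is a counterexample.

Answer: No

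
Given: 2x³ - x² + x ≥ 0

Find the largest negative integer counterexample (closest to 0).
Testing negative integers from -1 downward:
x = -1: LHS = 2·(-1)³ - (-1)² + (-1) = -4; -4 ≥ 0 — FAILS  ← closest negative counterexample to 0

Answer: x = -1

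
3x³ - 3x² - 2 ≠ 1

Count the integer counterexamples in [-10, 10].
Track d = LHS − RHS over the integers in [-10, 10]. Equality would need d = 0, but d changes sign only between consecutive integers, jumping over 0:
x = 1: LHS = 3·1³ - 3·1² - 2 = -2; -2 ≠ 1 — holds  (d = -3)
x = 2: LHS = 3·2³ - 3·2² - 2 = 10; 10 ≠ 1 — holds  (d = 9)
Away from these crossings d keeps a constant sign, and checking every integer in [-10, 10] confirms d ≠ 0 throughout. Hence the two sides are never equal, so the relation holds for every integer in [-10, 10].

No counterexample appears in that range.

Answer: 0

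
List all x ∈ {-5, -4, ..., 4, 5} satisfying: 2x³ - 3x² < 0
Holds for: {-5, -4, -3, -2, -1, 1}
Fails for: {0, 2, 3, 4, 5}

Answer: {-5, -4, -3, -2, -1, 1}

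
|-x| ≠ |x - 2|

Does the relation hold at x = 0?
x = 0: LHS = |-0| = |0| = 0, RHS = |0 - 2| = |-2| = 2; 0 ≠ 2 — holds

The relation is satisfied at x = 0.

Answer: Yes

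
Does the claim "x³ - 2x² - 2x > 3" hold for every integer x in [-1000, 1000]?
The claim fails at x = 0:
x = 0: LHS = 0³ - 2·0² - 2·0 = 0; 0 > 3 — FAILS

Because a single integer refutes it, the statement is false.

Answer: False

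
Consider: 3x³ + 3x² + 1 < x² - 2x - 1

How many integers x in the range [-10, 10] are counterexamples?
Counterexamples in [-10, 10]: {0, 1, 2, 3, 4, 5, 6, 7, 8, 9, 10}.

Counting them gives 11 values.

Answer: 11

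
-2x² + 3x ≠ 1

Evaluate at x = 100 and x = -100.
x = 100: LHS = -2·100² + 3·100 = -19700; -19700 ≠ 1 — holds
x = -100: LHS = -2·(-100)² + 3·(-100) = -20300; -20300 ≠ 1 — holds

Answer: Yes, holds for both x = 100 and x = -100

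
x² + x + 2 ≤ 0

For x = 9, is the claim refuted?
Substitute x = 9 into the relation:
x = 9: LHS = 9² + 9 + 2 = 92; 92 ≤ 0 — FAILS

Since the claim fails at x = 9, this value is a counterexample.

Answer: Yes, x = 9 is a counterexample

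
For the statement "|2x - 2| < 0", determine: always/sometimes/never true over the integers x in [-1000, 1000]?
An absolute value is never negative, so the left side is ≥ 0 for every x, while the right side is 0. Tightest case in [-1000, 1000] is x = 1:
x = 1: LHS = |2·1 - 2| = |0| = 0; 0 < 0 — FAILS
Hence LHS − RHS is never negative, i.e. LHS ≥ RHS throughout, so the claimed relation (<) fails for every integer in [-1000, 1000].

No integer in the range satisfies it.

Answer: Never true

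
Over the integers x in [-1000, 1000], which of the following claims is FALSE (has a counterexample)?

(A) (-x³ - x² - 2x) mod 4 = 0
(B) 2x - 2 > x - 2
(A) x = -1: LHS = (-(-1)³ - (-1)² - 2·(-1)) mod 4 = 2 mod 4 = 2; 2 = 0 — FAILS
(B) x = 0: LHS = 2·0 - 2 = -2, RHS = 0 - 2 = -2; -2 > -2 — FAILS

Answer: Both A and B are false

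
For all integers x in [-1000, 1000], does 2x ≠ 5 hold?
Track d = LHS − RHS over the integers in [-1000, 1000]. Equality would need d = 0, but d changes sign only between consecutive integers, jumping over 0:
x = 2: LHS = 2·2 = 4; 4 ≠ 5 — holds  (d = -1)
x = 3: LHS = 2·3 = 6; 6 ≠ 5 — holds  (d = 1)
Away from these crossings d keeps a constant sign, and checking every integer in [-1000, 1000] confirms d ≠ 0 throughout. Hence the two sides are never equal, so the relation holds for every integer in [-1000, 1000].

No counterexample exists.

Answer: True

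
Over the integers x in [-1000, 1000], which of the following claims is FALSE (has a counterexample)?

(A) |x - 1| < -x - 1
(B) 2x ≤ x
(A) x = 0: LHS = |0 - 1| = |-1| = 1, RHS = -0 - 1 = -1; 1 < -1 — FAILS
(B) x = 1: LHS = 2·1 = 2; 2 ≤ 1 — FAILS

Answer: Both A and B are false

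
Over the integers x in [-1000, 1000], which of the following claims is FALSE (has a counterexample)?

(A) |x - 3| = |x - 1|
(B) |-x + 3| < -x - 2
(A) x = 0: LHS = |0 - 3| = |-3| = 3, RHS = |0 - 1| = |-1| = 1; 3 = 1 — FAILS
(B) x = 0: LHS = |-0 + 3| = |3| = 3, RHS = -0 - 2 = -2; 3 < -2 — FAILS

Answer: Both A and B are false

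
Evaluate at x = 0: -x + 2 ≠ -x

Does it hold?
x = 0: LHS = -0 + 2 = 2, RHS = -0 = 0; 2 ≠ 0 — holds

The relation is satisfied at x = 0.

Answer: Yes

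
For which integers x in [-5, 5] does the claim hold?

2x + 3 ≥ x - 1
Holds for: {-4, -3, -2, -1, 0, 1, 2, 3, 4, 5}
Fails for: {-5}

Answer: {-4, -3, -2, -1, 0, 1, 2, 3, 4, 5}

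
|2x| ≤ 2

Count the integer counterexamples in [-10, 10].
Counterexamples in [-10, 10]: {-10, -9, -8, -7, -6, -5, -4, -3, -2, 2, 3, 4, 5, 6, 7, 8, 9, 10}.

Counting them gives 18 values.

Answer: 18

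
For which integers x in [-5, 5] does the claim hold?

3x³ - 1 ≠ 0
Track d = LHS − RHS over the integers in [-5, 5]. Equality would need d = 0, but d changes sign only between consecutive integers, jumping over 0:
x = 0: LHS = 3·0³ - 1 = -1; -1 ≠ 0 — holds  (d = -1)
x = 1: LHS = 3·1³ - 1 = 2; 2 ≠ 0 — holds  (d = 2)
Away from these crossings d keeps a constant sign, and checking every integer in [-5, 5] confirms d ≠ 0 throughout. Hence the two sides are never equal, so the relation holds for every integer in [-5, 5].

Answer: All integers in [-5, 5]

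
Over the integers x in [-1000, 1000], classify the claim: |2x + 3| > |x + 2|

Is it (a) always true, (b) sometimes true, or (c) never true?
Holds at x = 0: LHS = |2·0 + 3| = |3| = 3, RHS = |0 + 2| = |2| = 2; 3 > 2 — holds
Fails at x = -1: LHS = |2·(-1) + 3| = |1| = 1, RHS = |(-1) + 2| = |1| = 1; 1 > 1 — FAILS
It is satisfied by some integers in the range but not all.

Answer: Sometimes true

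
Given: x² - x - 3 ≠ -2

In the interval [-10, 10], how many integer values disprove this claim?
Track d = LHS − RHS over the integers in [-10, 10]. Equality would need d = 0, but d changes sign only between consecutive integers, jumping over 0:
x = -1: LHS = (-1)² - (-1) - 3 = -1; -1 ≠ -2 — holds  (d = 1)
x = 0: LHS = 0² - 0 - 3 = -3; -3 ≠ -2 — holds  (d = -1)
x = 1: LHS = 1² - 1 - 3 = -3; -3 ≠ -2 — holds  (d = -1)
x = 2: LHS = 2² - 2 - 3 = -1; -1 ≠ -2 — holds  (d = 1)
Away from these crossings d keeps a constant sign, and checking every integer in [-10, 10] confirms d ≠ 0 throughout. Hence the two sides are never equal, so the relation holds for every integer in [-10, 10].

No counterexample appears in that range.

Answer: 0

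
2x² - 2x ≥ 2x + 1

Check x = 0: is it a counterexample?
Substitute x = 0 into the relation:
x = 0: LHS = 2·0² - 2·0 = 0, RHS = 2·0 + 1 = 1; 0 ≥ 1 — FAILS

Since the claim fails at x = 0, this value is a counterexample.

Answer: Yes, x = 0 is a counterexample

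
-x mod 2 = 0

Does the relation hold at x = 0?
x = 0: LHS = (-0) mod 2 = 0 mod 2 = 0; 0 = 0 — holds

The relation is satisfied at x = 0.

Answer: Yes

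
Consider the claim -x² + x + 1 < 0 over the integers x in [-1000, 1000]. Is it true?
The claim fails at x = 0:
x = 0: LHS = -0² + 0 + 1 = 1; 1 < 0 — FAILS

Because a single integer refutes it, the statement is false.

Answer: False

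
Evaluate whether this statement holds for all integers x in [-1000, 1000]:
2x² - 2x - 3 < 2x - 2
The claim fails at x = -1:
x = -1: LHS = 2·(-1)² - 2·(-1) - 3 = 1, RHS = 2·(-1) - 2 = -4; 1 < -4 — FAILS

Because a single integer refutes it, the statement is false.

Answer: False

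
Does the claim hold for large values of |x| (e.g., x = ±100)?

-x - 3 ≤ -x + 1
x = 100: LHS = -100 - 3 = -103, RHS = -100 + 1 = -99; -103 ≤ -99 — holds
x = -100: LHS = -(-100) - 3 = 97, RHS = -(-100) + 1 = 101; 97 ≤ 101 — holds

Answer: Yes, holds for both x = 100 and x = -100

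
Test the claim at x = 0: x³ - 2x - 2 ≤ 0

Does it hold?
x = 0: LHS = 0³ - 2·0 - 2 = -2; -2 ≤ 0 — holds

The relation is satisfied at x = 0.

Answer: Yes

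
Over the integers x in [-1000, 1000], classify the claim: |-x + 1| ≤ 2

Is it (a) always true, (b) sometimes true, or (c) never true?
Holds at x = 0: LHS = |-0 + 1| = |1| = 1; 1 ≤ 2 — holds
Fails at x = -2: LHS = |-(-2) + 1| = |3| = 3; 3 ≤ 2 — FAILS
It is satisfied by some integers in the range but not all.

Answer: Sometimes true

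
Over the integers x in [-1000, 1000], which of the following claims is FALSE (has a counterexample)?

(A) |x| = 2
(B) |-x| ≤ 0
(A) x = 0: LHS = |0| = 0; 0 = 2 — FAILS
(B) x = 1: LHS = |-1| = 1; 1 ≤ 0 — FAILS

Answer: Both A and B are false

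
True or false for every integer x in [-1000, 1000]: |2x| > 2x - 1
Over all integers in [-1000, 1000], LHS − RHS is smallest at x = 0, where it equals 1:
x = 0: LHS = |2·0| = |0| = 0, RHS = 2·0 - 1 = -1; 0 > -1 — holds
At the ends of the range:
x = -1000: LHS = |2·(-1000)| = |-2000| = 2000, RHS = 2·(-1000) - 1 = -2001; 2000 > -2001 — holds
x = 1000: LHS = |2·1000| = |2000| = 2000, RHS = 2·1000 - 1 = 1999; 2000 > 1999 — holds
Hence LHS − RHS is never zero or negative, i.e. LHS > RHS throughout, so the relation holds for every integer in [-1000, 1000].

No counterexample exists.

Answer: True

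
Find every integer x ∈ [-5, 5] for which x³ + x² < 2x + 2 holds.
Holds for: {-5, -4, -3, -2, 0, 1}
Fails for: {-1, 2, 3, 4, 5}

Answer: {-5, -4, -3, -2, 0, 1}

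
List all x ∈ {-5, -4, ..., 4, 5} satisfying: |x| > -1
An absolute value is never negative, so the left side is ≥ 0 for every x, while the right side is -1. Tightest case in [-5, 5] is x = 0:
x = 0: LHS = |0| = 0; 0 > -1 — holds
Hence LHS − RHS is never zero or negative, i.e. LHS > RHS throughout, so the relation holds for every integer in [-5, 5].

Answer: All integers in [-5, 5]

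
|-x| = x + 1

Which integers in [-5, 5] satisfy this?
Track d = LHS − RHS over the integers in [-5, 5]. Equality would need d = 0, but d changes sign only between consecutive integers, jumping over 0:
x = -1: LHS = |-(-1)| = |1| = 1, RHS = (-1) + 1 = 0; 1 = 0 — FAILS  (d = 1)
x = 0: LHS = |-0| = |0| = 0, RHS = 0 + 1 = 1; 0 = 1 — FAILS  (d = -1)
Away from these crossings d keeps a constant sign, and checking every integer in [-5, 5] confirms d ≠ 0 throughout. Hence the two sides are never equal, so the claimed relation (=) fails for every integer in [-5, 5].

Answer: None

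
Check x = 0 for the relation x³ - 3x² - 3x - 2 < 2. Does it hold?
x = 0: LHS = 0³ - 3·0² - 3·0 - 2 = -2; -2 < 2 — holds

The relation is satisfied at x = 0.

Answer: Yes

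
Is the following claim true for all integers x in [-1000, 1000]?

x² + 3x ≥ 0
The claim fails at x = -1:
x = -1: LHS = (-1)² + 3·(-1) = -2; -2 ≥ 0 — FAILS

Because a single integer refutes it, the statement is false.

Answer: False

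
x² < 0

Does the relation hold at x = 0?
x = 0: LHS = 0² = 0; 0 < 0 — FAILS

The relation fails at x = 0, so x = 0 is a counterexample.

Answer: No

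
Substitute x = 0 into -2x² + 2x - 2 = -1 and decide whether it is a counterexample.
Substitute x = 0 into the relation:
x = 0: LHS = -2·0² + 2·0 - 2 = -2; -2 = -1 — FAILS

Since the claim fails at x = 0, this value is a counterexample.

Answer: Yes, x = 0 is a counterexample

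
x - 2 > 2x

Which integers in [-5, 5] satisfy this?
Holds for: {-5, -4, -3}
Fails for: {-2, -1, 0, 1, 2, 3, 4, 5}

Answer: {-5, -4, -3}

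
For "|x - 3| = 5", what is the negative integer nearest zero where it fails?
Testing negative integers from -1 downward:
x = -1: LHS = |(-1) - 3| = |-4| = 4; 4 = 5 — FAILS  ← closest negative counterexample to 0

Answer: x = -1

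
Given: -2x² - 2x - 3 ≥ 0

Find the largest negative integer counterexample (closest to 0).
Testing negative integers from -1 downward:
x = -1: LHS = -2·(-1)² - 2·(-1) - 3 = -3; -3 ≥ 0 — FAILS  ← closest negative counterexample to 0

Answer: x = -1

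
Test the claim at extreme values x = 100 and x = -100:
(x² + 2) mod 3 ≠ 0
x = 100: LHS = (100² + 2) mod 3 = 10002 mod 3 = 0; 0 ≠ 0 — FAILS
x = -100: LHS = ((-100)² + 2) mod 3 = 10002 mod 3 = 0; 0 ≠ 0 — FAILS

Answer: No, fails for both x = 100 and x = -100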